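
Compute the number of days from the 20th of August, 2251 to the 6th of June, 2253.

656

August 20, 2251 → August 20, 2252: 366 days (2252 is a leap year).
August 2252: 31 − 20 = 11 days remain.
Then 9 full months totalling 273 days.
June 1–6, 2253: 6 days.
Residual: 290 days.
Total: 656 days.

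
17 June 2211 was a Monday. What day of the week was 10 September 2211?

Tuesday

June 2211: 30 − 17 = 13 days remain.
Then July (31), August (31): 31 + 31 = 62 days.
September 1–10, 2211: 10 days.
Total: 13 + 62 + 10 = 85 days.
85 mod 7 = 1, so 1 day after Monday is Tuesday.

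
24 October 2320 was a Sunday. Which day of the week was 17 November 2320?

Wednesday

October 2320: 31 − 24 = 7 days remain.
November 1–17, 2320: 17 days.
Total: 7 + 17 = 24 days.
24 mod 7 = 3, so 3 days after Sunday is Wednesday.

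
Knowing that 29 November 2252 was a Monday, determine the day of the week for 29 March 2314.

Sunday

Day-of-year of November 29, 2252: 334.
Day-of-year of March 29, 2314: 88.
2252 has 366 days, so 366 − 334 = 32 days remain in 2252.
Full years 2253–2313: 47 common + 14 leap = 47×365 + 14×366 = 22279 days.
Total: 32 + 22279 + 88 = 22399 days.
22399 mod 7 = 6, so 6 days after Monday is Sunday.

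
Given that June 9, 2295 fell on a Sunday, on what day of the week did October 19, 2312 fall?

Saturday

Day-of-year of June 9, 2295: 160.
Day-of-year of October 19, 2312: 293.
2295 has 365 days, so 365 − 160 = 205 days remain in 2295.
Full years 2296–2311: 13 common + 3 leap = 13×365 + 3×366 = 5843 days.
Total: 205 + 5843 + 293 = 6341 days.
6341 mod 7 = 6, so 6 days after Sunday is Saturday.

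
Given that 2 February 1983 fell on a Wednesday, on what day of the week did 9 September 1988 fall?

February 2, 1983 → February 2, 1984: 365 days.
February 2, 1984 → February 2, 1985: 366 days (1984 is a leap year).
February 2, 1985 → February 2, 1986: 365 days.
February 2, 1986 → February 2, 1987: 365 days.
February 2, 1987 → February 2, 1988: 365 days.
February 1988: 29 − 2 = 27 days remain (1988 is a leap year, so February has 29 days).
Then March (31), April (30), May (31), June (30), July (31), August (31): 31 + 30 + 31 + 30 + 31 + 31 = 184 days.
September 1–9, 1988: 9 days.
Residual: 220 days.
Total: 2046 days.
2046 mod 7 = 2, so 2 days after Wednesday is Friday.

Friday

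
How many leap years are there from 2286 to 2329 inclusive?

10

Years divisible by 4 in [2286, 2329]: 2288, 2292, 2296, 2300, 2304, 2308, 2312, 2316, 2320, 2324, 2328.
Of these, 2300 is divisible by 100 but not 400, so not leap.
Leap years: 11 − 1 = 10.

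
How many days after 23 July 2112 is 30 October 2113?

464

July 2112: 31 − 23 = 8 days remain.
Then 14 full months totalling 426 days.
October 1–30, 2113: 30 days.
Total: 8 + 426 + 30 = 464 days.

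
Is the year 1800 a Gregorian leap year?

1800 is not a leap year (divisible by 100 but not 400).

No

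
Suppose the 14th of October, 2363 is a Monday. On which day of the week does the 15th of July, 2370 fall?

Day-of-year of October 14, 2363: 287.
Day-of-year of July 15, 2370: 196.
2363 has 365 days, so 365 − 287 = 78 days remain in 2363.
Full years: 2364: 366; 2365: 365; 2366: 365; 2367: 365; 2368: 366; 2369: 365. Sum = 2192.
Total: 78 + 2192 + 196 = 2466 days.
2466 mod 7 = 2, so 2 days after Monday is Wednesday.

Wednesday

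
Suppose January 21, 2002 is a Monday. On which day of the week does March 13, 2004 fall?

Saturday

Day-of-year of January 21, 2002: 21.
Day-of-year of March 13, 2004: 73.
2002 has 365 days, so 365 − 21 = 344 days remain in 2002.
Full years: 2003: 365. Sum = 365.
Total: 344 + 365 + 73 = 782 days.
782 mod 7 = 5, so 5 days after Monday is Saturday.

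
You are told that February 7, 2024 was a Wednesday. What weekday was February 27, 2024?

Within February 2024: 27 − 7 = 20 days.
20 mod 7 = 6, so 6 days after Wednesday is Tuesday.

Tuesday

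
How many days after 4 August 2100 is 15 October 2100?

August 2100: 31 − 4 = 27 days remain.
Then September (30): 30 days.
October 1–15, 2100: 15 days.
Total: 27 + 30 + 15 = 72 days.

72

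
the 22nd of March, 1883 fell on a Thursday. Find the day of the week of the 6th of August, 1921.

Day-of-year of March 22, 1883: 81.
Day-of-year of August 6, 1921: 218.
1883 has 365 days, so 365 − 81 = 284 days remain in 1883.
Full years 1884–1920: 28 common + 9 leap = 28×365 + 9×366 = 13514 days.
Total: 284 + 13514 + 218 = 14016 days.
14016 mod 7 = 2, so 2 days after Thursday is Saturday.

Saturday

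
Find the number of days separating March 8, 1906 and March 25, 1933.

9879

From March 8, 1906 to March 8, 1933: 27 years, of which 7 contain a Feb 29 — 20×365 + 7×366 = 9862 days.
Within March 1933: 25 − 8 = 17 days.
Total: 9879 days.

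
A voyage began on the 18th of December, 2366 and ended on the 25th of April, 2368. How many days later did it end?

December 2366: 31 − 18 = 13 days remain.
Then 15 full months totalling 456 days.
April 1–25, 2368: 25 days.
Total: 13 + 456 + 25 = 494 days.

494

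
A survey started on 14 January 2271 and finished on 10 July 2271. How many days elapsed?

January 2271: 31 − 14 = 17 days remain.
Then February 2271 (28), March (31), April (30), May (31), June (30): 28 + 31 + 30 + 31 + 30 = 150 days.
July 1–10, 2271: 10 days.
Total: 17 + 150 + 10 = 177 days.

177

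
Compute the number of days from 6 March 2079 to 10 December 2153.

From March 6, 2079 to March 6, 2153: 74 years, of which 18 contain a Feb 29 — 56×365 + 18×366 = 27028 days.
(2100 is not a leap year (divisible by 100 but not 400).)
March 2153: 31 − 6 = 25 days remain.
Then April (30), May (31), June (30), July (31), August (31), September (30), October (31), November (30): 30 + 31 + 30 + 31 + 31 + 30 + 31 + 30 = 244 days.
December 1–10, 2153: 10 days.
Residual: 279 days.
Total: 27307 days.

27307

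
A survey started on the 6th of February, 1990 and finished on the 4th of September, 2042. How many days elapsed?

19203

Day-of-year of February 6, 1990: 37.
Day-of-year of September 4, 2042: 247.
1990 has 365 days, so 365 − 37 = 328 days remain in 1990.
Full years 1991–2041: 38 common + 13 leap = 38×365 + 13×366 = 18628 days.
Total: 328 + 18628 + 247 = 19203 days.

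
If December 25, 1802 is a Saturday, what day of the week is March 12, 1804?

Monday

December 1802: 31 − 25 = 6 days remain.
Then 14 full months totalling 425 days.
March 1–12, 1804: 12 days.
Total: 6 + 425 + 12 = 443 days.
443 mod 7 = 2, so 2 days after Saturday is Monday.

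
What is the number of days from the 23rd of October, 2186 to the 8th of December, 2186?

46

October 2186: 31 − 23 = 8 days remain.
Then November (30): 30 days.
December 1–8, 2186: 8 days.
Total: 8 + 30 + 8 = 46 days.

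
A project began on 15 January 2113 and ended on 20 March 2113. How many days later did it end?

January 2113: 31 − 15 = 16 days remain.
Then February 2113 (28): 28 days.
March 1–20, 2113: 20 days.
Total: 16 + 28 + 20 = 64 days.

64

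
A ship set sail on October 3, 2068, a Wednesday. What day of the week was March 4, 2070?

Day-of-year of October 3, 2068: 277.
Day-of-year of March 4, 2070: 63.
2068 has 366 days, so 366 − 277 = 89 days remain in 2068.
Full years: 2069: 365. Sum = 365.
Total: 89 + 365 + 63 = 517 days.
517 mod 7 = 6, so 6 days after Wednesday is Tuesday.

Tuesday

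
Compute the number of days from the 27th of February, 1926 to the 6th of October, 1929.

Day-of-year of February 27, 1926: 58.
Day-of-year of October 6, 1929: 279.
1926 has 365 days, so 365 − 58 = 307 days remain in 1926.
Full years: 1927: 365; 1928: 366. Sum = 731.
Total: 307 + 731 + 279 = 1317 days.

1317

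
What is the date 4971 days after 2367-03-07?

2380-10-15

Count 4971 days after March 7, 2367:
From March 7, 2367 to March 7, 2380: 13 years, of which 4 contain a Feb 29 — 9×365 + 4×366 = 4749 days.
March 2380: 31 − 7 = 24 days remain.
Then April (30), May (31), June (30), July (31), August (31), September (30): 30 + 31 + 30 + 31 + 31 + 30 = 183 days.
October 1–15, 2380: 15 days.
Residual: 222 days.
Total: 4971 days.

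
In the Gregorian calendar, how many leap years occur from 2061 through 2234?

41

Years divisible by 4: 2064, 2068, …, 2232 — 43 in all.
Of these, 2100, 2200 are divisible by 100 but not 400, so not leap.
Leap years: 43 − 2 = 41.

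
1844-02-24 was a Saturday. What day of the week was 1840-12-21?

Monday

Count forward from the earlier date (December 21, 1840) to the later (February 24, 1844):
Day-of-year of December 21, 1840: 356.
Day-of-year of February 24, 1844: 55.
1840 has 366 days, so 366 − 356 = 10 days remain in 1840.
Full years: 1841: 365; 1842: 365; 1843: 365. Sum = 1095.
Total: 10 + 1095 + 55 = 1160 days.
1160 mod 7 = 5, so 5 days before Saturday is Monday.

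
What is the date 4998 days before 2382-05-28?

2368-09-20

Count 4998 days before May 28, 2382:
Day-of-year of September 20, 2368: 264.
Day-of-year of May 28, 2382: 148.
2368 has 366 days, so 366 − 264 = 102 days remain in 2368.
Full years 2369–2381: 10 common + 3 leap = 10×365 + 3×366 = 4748 days.
Total: 102 + 4748 + 148 = 4998 days.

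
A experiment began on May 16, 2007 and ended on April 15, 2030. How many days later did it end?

8370

Day-of-year of May 16, 2007: 136.
Day-of-year of April 15, 2030: 105.
2007 has 365 days, so 365 − 136 = 229 days remain in 2007.
Full years 2008–2029: 16 common + 6 leap = 16×365 + 6×366 = 8036 days.
Total: 229 + 8036 + 105 = 8370 days.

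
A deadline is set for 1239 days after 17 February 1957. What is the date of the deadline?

10 July 1960

Count 1239 days after February 17, 1957:
Day-of-year of February 17, 1957: 48.
Day-of-year of July 10, 1960: 192.
1957 has 365 days, so 365 − 48 = 317 days remain in 1957.
Full years: 1958: 365; 1959: 365. Sum = 730.
Total: 317 + 730 + 192 = 1239 days.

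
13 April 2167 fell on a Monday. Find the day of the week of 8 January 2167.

Count forward from the earlier date (January 8, 2167) to the later (April 13, 2167):
January 2167: 31 − 8 = 23 days remain.
Then February 2167 (28), March (31): 28 + 31 = 59 days.
April 1–13, 2167: 13 days.
Total: 23 + 59 + 13 = 95 days.
95 mod 7 = 4, so 4 days before Monday is Thursday.

Thursday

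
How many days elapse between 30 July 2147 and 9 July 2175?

Day-of-year of July 30, 2147: 211.
Day-of-year of July 9, 2175: 190.
2147 has 365 days, so 365 − 211 = 154 days remain in 2147.
Full years 2148–2174: 20 common + 7 leap = 20×365 + 7×366 = 9862 days.
Total: 154 + 9862 + 190 = 10206 days.

10206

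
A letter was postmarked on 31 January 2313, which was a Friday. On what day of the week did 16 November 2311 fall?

Count forward from the earlier date (November 16, 2311) to the later (January 31, 2313):
November 16, 2311 → November 16, 2312: 366 days (2312 is a leap year).
November 2312: 30 − 16 = 14 days remain.
Then December (31): 31 days.
January 1–31, 2313: 31 days.
Residual: 76 days.
Total: 442 days.
442 mod 7 = 1, so 1 day before Friday is Thursday.

Thursday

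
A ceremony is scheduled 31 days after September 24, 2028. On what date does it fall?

October 25, 2028

Count 31 days after September 24, 2028:
September 2028: 30 − 24 = 6 days remain.
October 1–25, 2028: 25 days.
Total: 6 + 25 = 31 days.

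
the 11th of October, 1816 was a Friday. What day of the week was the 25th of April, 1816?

Thursday

Count forward from the earlier date (April 25, 1816) to the later (October 11, 1816):
April 1816: 30 − 25 = 5 days remain.
Then May (31), June (30), July (31), August (31), September (30): 31 + 30 + 31 + 31 + 30 = 153 days.
October 1–11, 1816: 11 days.
Total: 5 + 153 + 11 = 169 days.
169 mod 7 = 1, so 1 day before Friday is Thursday.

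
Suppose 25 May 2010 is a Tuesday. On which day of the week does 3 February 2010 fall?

Count forward from the earlier date (February 3, 2010) to the later (May 25, 2010):
February 2010: 28 − 3 = 25 days remain (2010 is not a leap year, so February has 28 days).
Then March (31), April (30): 31 + 30 = 61 days.
May 1–25, 2010: 25 days.
Total: 25 + 61 + 25 = 111 days.
111 mod 7 = 6, so 6 days before Tuesday is Wednesday.

Wednesday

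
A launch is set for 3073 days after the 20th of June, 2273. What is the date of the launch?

the 18th of November, 2281

Count 3073 days after June 20, 2273:
From June 20, 2273 to June 20, 2281: 8 years, of which 2 contain a Feb 29 — 6×365 + 2×366 = 2922 days.
June 2281: 30 − 20 = 10 days remain.
Then July (31), August (31), September (30), October (31): 31 + 31 + 30 + 31 = 123 days.
November 1–18, 2281: 18 days.
Residual: 151 days.
Total: 3073 days.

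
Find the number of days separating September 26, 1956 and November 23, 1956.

58

September 1956: 30 − 26 = 4 days remain.
Then October (31): 31 days.
November 1–23, 1956: 23 days.
Total: 4 + 31 + 23 = 58 days.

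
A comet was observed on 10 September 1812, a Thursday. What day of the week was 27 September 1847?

Monday

Day-of-year of September 10, 1812: 254.
Day-of-year of September 27, 1847: 270.
1812 has 366 days, so 366 − 254 = 112 days remain in 1812.
Full years 1813–1846: 26 common + 8 leap = 26×365 + 8×366 = 12418 days.
Total: 112 + 12418 + 270 = 12800 days.
12800 mod 7 = 4, so 4 days after Thursday is Monday.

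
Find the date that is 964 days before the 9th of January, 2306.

the 21st of May, 2303

Count 964 days before January 9, 2306:
May 21, 2303 → May 21, 2304: 366 days (2304 is a leap year).
May 21, 2304 → May 21, 2305: 365 days.
May 2305: 31 − 21 = 10 days remain.
Then June (30), July (31), August (31), September (30), October (31), November (30), December (31): 30 + 31 + 31 + 30 + 31 + 30 + 31 = 214 days.
January 1–9, 2306: 9 days.
Residual: 233 days.
Total: 964 days.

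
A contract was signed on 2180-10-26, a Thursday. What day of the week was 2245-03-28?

From October 26, 2180 to October 26, 2244: 64 years, of which 15 contain a Feb 29 — 49×365 + 15×366 = 23375 days.
(2200 is not a leap year (divisible by 100 but not 400).)
October 2244: 31 − 26 = 5 days remain.
Then November (30), December (31), January (31), February 2245 (28): 30 + 31 + 31 + 28 = 120 days.
March 1–28, 2245: 28 days.
Residual: 153 days.
Total: 23528 days.
23528 mod 7 = 1, so 1 day after Thursday is Friday.

Friday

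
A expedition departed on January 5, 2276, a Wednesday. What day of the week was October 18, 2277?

Day-of-year of January 5, 2276: 5.
Day-of-year of October 18, 2277: 291.
2276 has 366 days, so 366 − 5 = 361 days remain in 2276.
Total: 361 + 291 = 652 days.
652 mod 7 = 1, so 1 day after Wednesday is Thursday.

Thursday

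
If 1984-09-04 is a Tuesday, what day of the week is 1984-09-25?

Within September 1984: 25 − 4 = 21 days.
21 is a multiple of 7, so 1984-09-25 falls on the same weekday: Tuesday.

Tuesday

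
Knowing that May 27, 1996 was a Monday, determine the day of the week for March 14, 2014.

Friday

From May 27, 1996 to May 27, 2013: 17 years, of which 4 contain a Feb 29 — 13×365 + 4×366 = 6209 days.
(2000 is a leap year (divisible by 400).)
May 2013: 31 − 27 = 4 days remain.
Then 9 full months totalling 273 days.
March 1–14, 2014: 14 days.
Residual: 291 days.
Total: 6500 days.
6500 mod 7 = 4, so 4 days after Monday is Friday.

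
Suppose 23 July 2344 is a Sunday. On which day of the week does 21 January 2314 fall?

Count forward from the earlier date (January 21, 2314) to the later (July 23, 2344):
Day-of-year of January 21, 2314: 21.
Day-of-year of July 23, 2344: 205.
2314 has 365 days, so 365 − 21 = 344 days remain in 2314.
Full years 2315–2343: 22 common + 7 leap = 22×365 + 7×366 = 10592 days.
Total: 344 + 10592 + 205 = 11141 days.
11141 mod 7 = 4, so 4 days before Sunday is Wednesday.

Wednesday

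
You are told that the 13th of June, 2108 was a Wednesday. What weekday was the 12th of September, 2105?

Saturday

Count forward from the earlier date (September 12, 2105) to the later (June 13, 2108):
Day-of-year of September 12, 2105: 255.
Day-of-year of June 13, 2108: 165.
2105 has 365 days, so 365 − 255 = 110 days remain in 2105.
Full years: 2106: 365; 2107: 365. Sum = 730.
Total: 110 + 730 + 165 = 1005 days.
1005 mod 7 = 4, so 4 days before Wednesday is Saturday.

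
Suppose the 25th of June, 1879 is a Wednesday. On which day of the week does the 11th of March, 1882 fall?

June 25, 1879 → June 25, 1880: 366 days (1880 is a leap year).
June 25, 1880 → June 25, 1881: 365 days.
June 1881: 30 − 25 = 5 days remain.
Then July (31), August (31), September (30), October (31), November (30), December (31), January (31), February 1882 (28): 31 + 31 + 30 + 31 + 30 + 31 + 31 + 28 = 243 days.
March 1–11, 1882: 11 days.
Residual: 259 days.
Total: 990 days.
990 mod 7 = 3, so 3 days after Wednesday is Saturday.

Saturday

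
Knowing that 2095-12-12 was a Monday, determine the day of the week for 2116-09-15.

Tuesday

From December 12, 2095 to December 12, 2115: 20 years, of which 4 contain a Feb 29 — 16×365 + 4×366 = 7304 days.
(2100 is not a leap year (divisible by 100 but not 400).)
December 2115: 31 − 12 = 19 days remain.
Then January (31), February 2116 (29), March (31), April (30), May (31), June (30), July (31), August (31): 31 + 29 + 31 + 30 + 31 + 30 + 31 + 31 = 244 days.
September 1–15, 2116: 15 days.
Residual: 278 days.
Total: 7582 days.
7582 mod 7 = 1, so 1 day after Monday is Tuesday.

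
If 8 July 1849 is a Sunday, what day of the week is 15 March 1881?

Tuesday

From July 8, 1849 to July 8, 1880: 31 years, of which 8 contain a Feb 29 — 23×365 + 8×366 = 11323 days.
July 1880: 31 − 8 = 23 days remain.
Then August (31), September (30), October (31), November (30), December (31), January (31), February 1881 (28): 31 + 30 + 31 + 30 + 31 + 31 + 28 = 212 days.
March 1–15, 1881: 15 days.
Residual: 250 days.
Total: 11573 days.
11573 mod 7 = 2, so 2 days after Sunday is Tuesday.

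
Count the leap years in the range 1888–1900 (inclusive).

3

Years divisible by 4 in [1888, 1900]: 1888, 1892, 1896, 1900.
Of these, 1900 is divisible by 100 but not 400, so not leap.
Leap years: 4 − 1 = 3.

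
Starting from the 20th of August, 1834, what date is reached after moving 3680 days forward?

the 16th of September, 1844

Count 3680 days after August 20, 1834:
Day-of-year of August 20, 1834: 232.
Day-of-year of September 16, 1844: 260.
1834 has 365 days, so 365 − 232 = 133 days remain in 1834.
Full years 1835–1843: 7 common + 2 leap = 7×365 + 2×366 = 3287 days.
Total: 133 + 3287 + 260 = 3680 days.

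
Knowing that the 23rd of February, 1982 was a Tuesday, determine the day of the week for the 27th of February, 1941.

Count forward from the earlier date (February 27, 1941) to the later (February 23, 1982):
From February 27, 1941 to February 27, 1981: 40 years, of which 10 contain a Feb 29 — 30×365 + 10×366 = 14610 days.
February 1981: 28 − 27 = 1 day remains (1981 is not a leap year, so February has 28 days).
Then 11 full months totalling 337 days.
February 1–23, 1982: 23 days (1982 is not a leap year).
Residual: 361 days.
Total: 14971 days.
14971 mod 7 = 5, so 5 days before Tuesday is Thursday.

Thursday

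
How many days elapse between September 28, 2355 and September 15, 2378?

From September 28, 2355 to September 28, 2377: 22 years, of which 6 contain a Feb 29 — 16×365 + 6×366 = 8036 days.
September 2377: 30 − 28 = 2 days remain.
Then 11 full months totalling 335 days.
September 1–15, 2378: 15 days.
Residual: 352 days.
Total: 8388 days.

8388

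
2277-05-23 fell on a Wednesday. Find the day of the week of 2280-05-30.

Sunday

Day-of-year of May 23, 2277: 143.
Day-of-year of May 30, 2280: 151.
2277 has 365 days, so 365 − 143 = 222 days remain in 2277.
Full years: 2278: 365; 2279: 365. Sum = 730.
Total: 222 + 730 + 151 = 1103 days.
1103 mod 7 = 4, so 4 days after Wednesday is Sunday.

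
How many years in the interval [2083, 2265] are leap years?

Years divisible by 4: 2084, 2088, …, 2264 — 46 in all.
Of these, 2100, 2200 are divisible by 100 but not 400, so not leap.
Leap years: 46 − 2 = 44.

44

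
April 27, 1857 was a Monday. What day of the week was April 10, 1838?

Count forward from the earlier date (April 10, 1838) to the later (April 27, 1857):
Day-of-year of April 10, 1838: 100.
Day-of-year of April 27, 1857: 117.
1838 has 365 days, so 365 − 100 = 265 days remain in 1838.
Full years 1839–1856: 13 common + 5 leap = 13×365 + 5×366 = 6575 days.
Total: 265 + 6575 + 117 = 6957 days.
6957 mod 7 = 6, so 6 days before Monday is Tuesday.

Tuesday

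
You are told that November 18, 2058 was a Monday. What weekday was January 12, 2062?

Day-of-year of November 18, 2058: 322.
Day-of-year of January 12, 2062: 12.
2058 has 365 days, so 365 − 322 = 43 days remain in 2058.
Full years: 2059: 365; 2060: 366; 2061: 365. Sum = 1096.
Total: 43 + 1096 + 12 = 1151 days.
1151 mod 7 = 3, so 3 days after Monday is Thursday.

Thursday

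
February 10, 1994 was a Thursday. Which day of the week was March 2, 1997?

Sunday

Day-of-year of February 10, 1994: 41.
Day-of-year of March 2, 1997: 61.
1994 has 365 days, so 365 − 41 = 324 days remain in 1994.
Full years: 1995: 365; 1996: 366. Sum = 731.
Total: 324 + 731 + 61 = 1116 days.
1116 mod 7 = 3, so 3 days after Thursday is Sunday.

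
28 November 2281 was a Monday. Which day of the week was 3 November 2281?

Thursday

Count forward from the earlier date (November 3, 2281) to the later (November 28, 2281):
Within November 2281: 28 − 3 = 25 days.
25 mod 7 = 4, so 4 days before Monday is Thursday.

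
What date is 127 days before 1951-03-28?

1950-11-21

Count 127 days before March 28, 1951:
November 1950: 30 − 21 = 9 days remain.
Then December (31), January (31), February 1951 (28): 31 + 31 + 28 = 90 days.
March 1–28, 1951: 28 days.
Total: 9 + 90 + 28 = 127 days.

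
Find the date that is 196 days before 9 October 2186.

27 March 2186

Count 196 days before October 9, 2186:
March 2186: 31 − 27 = 4 days remain.
Then April (30), May (31), June (30), July (31), August (31), September (30): 30 + 31 + 30 + 31 + 31 + 30 = 183 days.
October 1–9, 2186: 9 days.
Total: 4 + 183 + 9 = 196 days.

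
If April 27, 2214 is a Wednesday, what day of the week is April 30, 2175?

Sunday

Count forward from the earlier date (April 30, 2175) to the later (April 27, 2214):
Day-of-year of April 30, 2175: 120.
Day-of-year of April 27, 2214: 117.
2175 has 365 days, so 365 − 120 = 245 days remain in 2175.
Full years 2176–2213: 29 common + 9 leap = 29×365 + 9×366 = 13879 days.
Total: 245 + 13879 + 117 = 14241 days.
14241 mod 7 = 3, so 3 days before Wednesday is Sunday.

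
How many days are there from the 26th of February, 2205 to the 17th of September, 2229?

From February 26, 2205 to February 26, 2229: 24 years, of which 6 contain a Feb 29 — 18×365 + 6×366 = 8766 days.
February 2229: 28 − 26 = 2 days remain (2229 is not a leap year, so February has 28 days).
Then March (31), April (30), May (31), June (30), July (31), August (31): 31 + 30 + 31 + 30 + 31 + 31 = 184 days.
September 1–17, 2229: 17 days.
Residual: 203 days.
Total: 8969 days.

8969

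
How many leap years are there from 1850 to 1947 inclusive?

Years divisible by 4: 1852, 1856, …, 1944 — 24 in all.
Of these, 1900 is divisible by 100 but not 400, so not leap.
Leap years: 24 − 1 = 23.

23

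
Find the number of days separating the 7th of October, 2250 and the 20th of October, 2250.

13

Within October 2250: 20 − 7 = 13 days.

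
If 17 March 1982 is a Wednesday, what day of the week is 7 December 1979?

Count forward from the earlier date (December 7, 1979) to the later (March 17, 1982):
December 7, 1979 → December 7, 1980: 366 days (1980 is a leap year).
December 7, 1980 → December 7, 1981: 365 days.
December 1981: 31 − 7 = 24 days remain.
Then January (31), February 1982 (28): 31 + 28 = 59 days.
March 1–17, 1982: 17 days.
Residual: 100 days.
Total: 831 days.
831 mod 7 = 5, so 5 days before Wednesday is Friday.

Friday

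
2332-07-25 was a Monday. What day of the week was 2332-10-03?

July 2332: 31 − 25 = 6 days remain.
Then August (31), September (30): 31 + 30 = 61 days.
October 1–3, 2332: 3 days.
Total: 6 + 61 + 3 = 70 days.
70 is a multiple of 7, so 2332-10-03 falls on the same weekday: Monday.

Monday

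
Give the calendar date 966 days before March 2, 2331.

July 9, 2328

Count 966 days before March 2, 2331:
Day-of-year of July 9, 2328: 191.
Day-of-year of March 2, 2331: 61.
2328 has 366 days, so 366 − 191 = 175 days remain in 2328.
Full years: 2329: 365; 2330: 365. Sum = 730.
Total: 175 + 730 + 61 = 966 days.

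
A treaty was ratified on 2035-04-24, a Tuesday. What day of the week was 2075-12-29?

From April 24, 2035 to April 24, 2075: 40 years, of which 10 contain a Feb 29 — 30×365 + 10×366 = 14610 days.
April 2075: 30 − 24 = 6 days remain.
Then May (31), June (30), July (31), August (31), September (30), October (31), November (30): 31 + 30 + 31 + 31 + 30 + 31 + 30 = 214 days.
December 1–29, 2075: 29 days.
Residual: 249 days.
Total: 14859 days.
14859 mod 7 = 5, so 5 days after Tuesday is Sunday.

Sunday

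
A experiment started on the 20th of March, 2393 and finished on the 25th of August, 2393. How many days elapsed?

March 2393: 31 − 20 = 11 days remain.
Then April (30), May (31), June (30), July (31): 30 + 31 + 30 + 31 = 122 days.
August 1–25, 2393: 25 days.
Total: 11 + 122 + 25 = 158 days.

158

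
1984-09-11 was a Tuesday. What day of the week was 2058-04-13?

From September 11, 1984 to September 11, 2057: 73 years, of which 18 contain a Feb 29 — 55×365 + 18×366 = 26663 days.
(2000 is a leap year (divisible by 400).)
September 2057: 30 − 11 = 19 days remain.
Then October (31), November (30), December (31), January (31), February 2058 (28), March (31): 31 + 30 + 31 + 31 + 28 + 31 = 182 days.
April 1–13, 2058: 13 days.
Residual: 214 days.
Total: 26877 days.
26877 mod 7 = 4, so 4 days after Tuesday is Saturday.

Saturday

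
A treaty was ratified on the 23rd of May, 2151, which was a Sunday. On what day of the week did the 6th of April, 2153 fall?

Friday

Day-of-year of May 23, 2151: 143.
Day-of-year of April 6, 2153: 96.
2151 has 365 days, so 365 − 143 = 222 days remain in 2151.
Full years: 2152: 366. Sum = 366.
Total: 222 + 366 + 96 = 684 days.
684 mod 7 = 5, so 5 days after Sunday is Friday.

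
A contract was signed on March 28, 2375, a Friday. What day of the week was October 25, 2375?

Saturday

March 2375: 31 − 28 = 3 days remain.
Then April (30), May (31), June (30), July (31), August (31), September (30): 30 + 31 + 30 + 31 + 31 + 30 = 183 days.
October 1–25, 2375: 25 days.
Total: 3 + 183 + 25 = 211 days.
211 mod 7 = 1, so 1 day after Friday is Saturday.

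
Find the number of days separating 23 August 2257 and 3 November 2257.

72

August 2257: 31 − 23 = 8 days remain.
Then September (30), October (31): 30 + 31 = 61 days.
November 1–3, 2257: 3 days.
Total: 8 + 61 + 3 = 72 days.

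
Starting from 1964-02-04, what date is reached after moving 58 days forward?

1964-04-02

Count 58 days after February 4, 1964:
February 1964: 29 − 4 = 25 days remain (1964 is a leap year, so February has 29 days).
Then March (31): 31 days.
April 1–2, 1964: 2 days.
Total: 25 + 31 + 2 = 58 days.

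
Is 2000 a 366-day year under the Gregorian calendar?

Yes

2000 is a leap year (divisible by 400).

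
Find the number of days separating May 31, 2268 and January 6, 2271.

950

Day-of-year of May 31, 2268: 152.
Day-of-year of January 6, 2271: 6.
2268 has 366 days, so 366 − 152 = 214 days remain in 2268.
Full years: 2269: 365; 2270: 365. Sum = 730.
Total: 214 + 730 + 6 = 950 days.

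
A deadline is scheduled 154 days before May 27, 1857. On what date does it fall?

December 24, 1856

Count 154 days before May 27, 1857:
Day-of-year of December 24, 1856: 359.
Day-of-year of May 27, 1857: 147.
1856 has 366 days, so 366 − 359 = 7 days remain in 1856.
Total: 7 + 147 = 154 days.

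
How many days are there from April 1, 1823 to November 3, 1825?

947

Day-of-year of April 1, 1823: 91.
Day-of-year of November 3, 1825: 307.
1823 has 365 days, so 365 − 91 = 274 days remain in 1823.
Full years: 1824: 366. Sum = 366.
Total: 274 + 366 + 307 = 947 days.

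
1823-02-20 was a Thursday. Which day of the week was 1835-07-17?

Day-of-year of February 20, 1823: 51.
Day-of-year of July 17, 1835: 198.
1823 has 365 days, so 365 − 51 = 314 days remain in 1823.
Full years 1824–1834: 8 common + 3 leap = 8×365 + 3×366 = 4018 days.
Total: 314 + 4018 + 198 = 4530 days.
4530 mod 7 = 1, so 1 day after Thursday is Friday.

Friday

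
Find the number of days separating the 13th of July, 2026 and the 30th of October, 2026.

109

July 2026: 31 − 13 = 18 days remain.
Then August (31), September (30): 31 + 30 = 61 days.
October 1–30, 2026: 30 days.
Total: 18 + 61 + 30 = 109 days.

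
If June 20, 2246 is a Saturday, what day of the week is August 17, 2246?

Monday

June 2246: 30 − 20 = 10 days remain.
Then July (31): 31 days.
August 1–17, 2246: 17 days.
Total: 10 + 31 + 17 = 58 days.
58 mod 7 = 2, so 2 days after Saturday is Monday.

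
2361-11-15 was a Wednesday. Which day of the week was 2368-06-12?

Day-of-year of November 15, 2361: 319.
Day-of-year of June 12, 2368: 164.
2361 has 365 days, so 365 − 319 = 46 days remain in 2361.
Full years: 2362: 365; 2363: 365; 2364: 366; 2365: 365; 2366: 365; 2367: 365. Sum = 2191.
Total: 46 + 2191 + 164 = 2401 days.
2401 is a multiple of 7, so 2368-06-12 falls on the same weekday: Wednesday.

Wednesday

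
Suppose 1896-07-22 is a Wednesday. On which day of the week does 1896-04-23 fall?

Count forward from the earlier date (April 23, 1896) to the later (July 22, 1896):
April 1896: 30 − 23 = 7 days remain.
Then May (31), June (30): 31 + 30 = 61 days.
July 1–22, 1896: 22 days.
Total: 7 + 61 + 22 = 90 days.
90 mod 7 = 6, so 6 days before Wednesday is Thursday.

Thursday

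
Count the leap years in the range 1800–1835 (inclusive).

8

Years divisible by 4 in [1800, 1835]: 1800, 1804, 1808, 1812, 1816, 1820, 1824, 1828, 1832.
Of these, 1800 is divisible by 100 but not 400, so not leap.
Leap years: 9 − 1 = 8.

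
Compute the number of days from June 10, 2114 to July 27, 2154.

14657

From June 10, 2114 to June 10, 2154: 40 years, of which 10 contain a Feb 29 — 30×365 + 10×366 = 14610 days.
June 2154: 30 − 10 = 20 days remain.
July 1–27, 2154: 27 days.
Residual: 47 days.
Total: 14657 days.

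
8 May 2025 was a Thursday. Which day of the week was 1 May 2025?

Count forward from the earlier date (May 1, 2025) to the later (May 8, 2025):
Within May 2025: 8 − 1 = 7 days.
7 is a multiple of 7, so 1 May 2025 falls on the same weekday: Thursday.

Thursday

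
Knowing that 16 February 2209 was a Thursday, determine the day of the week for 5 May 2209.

Friday

February 2209: 28 − 16 = 12 days remain (2209 is not a leap year, so February has 28 days).
Then March (31), April (30): 31 + 30 = 61 days.
May 1–5, 2209: 5 days.
Total: 12 + 61 + 5 = 78 days.
78 mod 7 = 1, so 1 day after Thursday is Friday.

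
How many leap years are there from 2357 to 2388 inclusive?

Years divisible by 4 in [2357, 2388]: 2360, 2364, 2368, 2372, 2376, 2380, 2384, 2388.
No century exceptions apply. Count: 8.

8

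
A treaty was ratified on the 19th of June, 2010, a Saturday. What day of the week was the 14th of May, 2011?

Saturday

June 2010: 30 − 19 = 11 days remain.
Then 10 full months totalling 304 days.
May 1–14, 2011: 14 days.
Total: 11 + 304 + 14 = 329 days.
329 is a multiple of 7, so the 14th of May, 2011 falls on the same weekday: Saturday.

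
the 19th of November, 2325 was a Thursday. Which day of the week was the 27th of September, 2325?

Count forward from the earlier date (September 27, 2325) to the later (November 19, 2325):
September 2325: 30 − 27 = 3 days remain.
Then October (31): 31 days.
November 1–19, 2325: 19 days.
Total: 3 + 31 + 19 = 53 days.
53 mod 7 = 4, so 4 days before Thursday is Sunday.

Sunday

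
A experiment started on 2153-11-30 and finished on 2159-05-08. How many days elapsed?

Day-of-year of November 30, 2153: 334.
Day-of-year of May 8, 2159: 128.
2153 has 365 days, so 365 − 334 = 31 days remain in 2153.
Full years: 2154: 365; 2155: 365; 2156: 366; 2157: 365; 2158: 365. Sum = 1826.
Total: 31 + 1826 + 128 = 1985 days.

1985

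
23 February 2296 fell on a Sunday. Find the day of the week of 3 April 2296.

February 2296: 29 − 23 = 6 days remain (2296 is a leap year, so February has 29 days).
Then March (31): 31 days.
April 1–3, 2296: 3 days.
Total: 6 + 31 + 3 = 40 days.
40 mod 7 = 5, so 5 days after Sunday is Friday.

Friday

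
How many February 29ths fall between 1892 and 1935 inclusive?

10

Years divisible by 4 in [1892, 1935]: 1892, 1896, 1900, 1904, 1908, 1912, 1916, 1920, 1924, 1928, 1932.
Of these, 1900 is divisible by 100 but not 400, so not leap.
Leap years: 11 − 1 = 10.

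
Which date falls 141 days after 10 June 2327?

29 October 2327

Count 141 days after June 10, 2327:
June 2327: 30 − 10 = 20 days remain.
Then July (31), August (31), September (30): 31 + 31 + 30 = 92 days.
October 1–29, 2327: 29 days.
Total: 20 + 92 + 29 = 141 days.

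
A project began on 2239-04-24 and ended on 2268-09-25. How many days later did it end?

10747

Day-of-year of April 24, 2239: 114.
Day-of-year of September 25, 2268: 269.
2239 has 365 days, so 365 − 114 = 251 days remain in 2239.
Full years 2240–2267: 21 common + 7 leap = 21×365 + 7×366 = 10227 days.
Total: 251 + 10227 + 269 = 10747 days.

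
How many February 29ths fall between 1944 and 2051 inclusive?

Years divisible by 4: 1944, 1948, …, 2048 — 27 in all.
2000 is divisible by 400, so still leap.
No century exceptions apply. Count: 27.

27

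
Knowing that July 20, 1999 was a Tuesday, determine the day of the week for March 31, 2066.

Day-of-year of July 20, 1999: 201.
Day-of-year of March 31, 2066: 90.
1999 has 365 days, so 365 − 201 = 164 days remain in 1999.
Full years 2000–2065: 49 common + 17 leap = 49×365 + 17×366 = 24107 days.
Total: 164 + 24107 + 90 = 24361 days.
24361 mod 7 = 1, so 1 day after Tuesday is Wednesday.

Wednesday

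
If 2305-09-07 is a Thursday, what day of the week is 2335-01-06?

Day-of-year of September 7, 2305: 250.
Day-of-year of January 6, 2335: 6.
2305 has 365 days, so 365 − 250 = 115 days remain in 2305.
Full years 2306–2334: 22 common + 7 leap = 22×365 + 7×366 = 10592 days.
Total: 115 + 10592 + 6 = 10713 days.
10713 mod 7 = 3, so 3 days after Thursday is Sunday.

Sunday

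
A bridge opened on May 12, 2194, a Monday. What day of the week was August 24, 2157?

Wednesday

Count forward from the earlier date (August 24, 2157) to the later (May 12, 2194):
Day-of-year of August 24, 2157: 236.
Day-of-year of May 12, 2194: 132.
2157 has 365 days, so 365 − 236 = 129 days remain in 2157.
Full years 2158–2193: 27 common + 9 leap = 27×365 + 9×366 = 13149 days.
Total: 129 + 13149 + 132 = 13410 days.
13410 mod 7 = 5, so 5 days before Monday is Wednesday.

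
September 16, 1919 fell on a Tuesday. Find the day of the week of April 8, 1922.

September 16, 1919 → September 16, 1920: 366 days (1920 is a leap year).
September 16, 1920 → September 16, 1921: 365 days.
September 1921: 30 − 16 = 14 days remain.
Then October (31), November (30), December (31), January (31), February 1922 (28), March (31): 31 + 30 + 31 + 31 + 28 + 31 = 182 days.
April 1–8, 1922: 8 days.
Residual: 204 days.
Total: 935 days.
935 mod 7 = 4, so 4 days after Tuesday is Saturday.

Saturday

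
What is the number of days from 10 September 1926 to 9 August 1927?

September 1926: 30 − 10 = 20 days remain.
Then 10 full months totalling 304 days.
August 1–9, 1927: 9 days.
Residual: 333 days.
Total: 333 days.

333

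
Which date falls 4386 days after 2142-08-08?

2154-08-11

Count 4386 days after August 8, 2142:
From August 8, 2142 to August 8, 2154: 12 years, of which 3 contain a Feb 29 — 9×365 + 3×366 = 4383 days.
Within August 2154: 11 − 8 = 3 days.
Total: 4386 days.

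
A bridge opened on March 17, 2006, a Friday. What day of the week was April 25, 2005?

Count forward from the earlier date (April 25, 2005) to the later (March 17, 2006):
April 2005: 30 − 25 = 5 days remain.
Then 10 full months totalling 304 days.
March 1–17, 2006: 17 days.
Residual: 326 days.
Total: 326 days.
326 mod 7 = 4, so 4 days before Friday is Monday.

Monday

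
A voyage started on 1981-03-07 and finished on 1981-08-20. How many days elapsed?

166

March 1981: 31 − 7 = 24 days remain.
Then April (30), May (31), June (30), July (31): 30 + 31 + 30 + 31 = 122 days.
August 1–20, 1981: 20 days.
Total: 24 + 122 + 20 = 166 days.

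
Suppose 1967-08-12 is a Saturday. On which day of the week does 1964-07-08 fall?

Wednesday

Count forward from the earlier date (July 8, 1964) to the later (August 12, 1967):
July 8, 1964 → July 8, 1965: 365 days.
July 8, 1965 → July 8, 1966: 365 days.
July 8, 1966 → July 8, 1967: 365 days.
July 1967: 31 − 8 = 23 days remain.
August 1–12, 1967: 12 days.
Residual: 35 days.
Total: 1130 days.
1130 mod 7 = 3, so 3 days before Saturday is Wednesday.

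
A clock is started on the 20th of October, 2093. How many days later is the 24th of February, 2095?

October 2093: 31 − 20 = 11 days remain.
Then 15 full months totalling 457 days.
February 1–24, 2095: 24 days (2095 is not a leap year).
Total: 11 + 457 + 24 = 492 days.

492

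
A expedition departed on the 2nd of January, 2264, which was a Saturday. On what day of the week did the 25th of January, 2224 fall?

Count forward from the earlier date (January 25, 2224) to the later (January 2, 2264):
Day-of-year of January 25, 2224: 25.
Day-of-year of January 2, 2264: 2.
2224 has 366 days, so 366 − 25 = 341 days remain in 2224.
Full years 2225–2263: 30 common + 9 leap = 30×365 + 9×366 = 14244 days.
Total: 341 + 14244 + 2 = 14587 days.
14587 mod 7 = 6, so 6 days before Saturday is Sunday.

Sunday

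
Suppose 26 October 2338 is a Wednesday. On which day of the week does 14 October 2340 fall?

October 2338: 31 − 26 = 5 days remain.
Then 23 full months totalling 700 days.
October 1–14, 2340: 14 days.
Total: 5 + 700 + 14 = 719 days.
719 mod 7 = 5, so 5 days after Wednesday is Monday.

Monday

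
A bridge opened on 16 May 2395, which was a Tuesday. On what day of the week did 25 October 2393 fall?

Monday

Count forward from the earlier date (October 25, 2393) to the later (May 16, 2395):
October 25, 2393 → October 25, 2394: 365 days.
October 2394: 31 − 25 = 6 days remain.
Then November (30), December (31), January (31), February 2395 (28), March (31), April (30): 30 + 31 + 31 + 28 + 31 + 30 = 181 days.
May 1–16, 2395: 16 days.
Residual: 203 days.
Total: 568 days.
568 mod 7 = 1, so 1 day before Tuesday is Monday.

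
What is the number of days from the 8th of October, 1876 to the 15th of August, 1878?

October 8, 1876 → October 8, 1877: 365 days.
October 1877: 31 − 8 = 23 days remain.
Then 9 full months totalling 273 days.
August 1–15, 1878: 15 days.
Residual: 311 days.
Total: 676 days.

676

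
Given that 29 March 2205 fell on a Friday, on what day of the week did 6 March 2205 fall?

Count forward from the earlier date (March 6, 2205) to the later (March 29, 2205):
Within March 2205: 29 − 6 = 23 days.
23 mod 7 = 2, so 2 days before Friday is Wednesday.

Wednesday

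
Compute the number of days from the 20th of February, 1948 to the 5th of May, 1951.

February 20, 1948 → February 20, 1949: 366 days (1948 is a leap year).
February 20, 1949 → February 20, 1950: 365 days.
February 20, 1950 → February 20, 1951: 365 days.
February 1951: 28 − 20 = 8 days remain (1951 is not a leap year, so February has 28 days).
Then March (31), April (30): 31 + 30 = 61 days.
May 1–5, 1951: 5 days.
Residual: 74 days.
Total: 1170 days.

1170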